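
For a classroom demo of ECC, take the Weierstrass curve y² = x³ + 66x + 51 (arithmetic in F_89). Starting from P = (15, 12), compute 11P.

Repeated addition: build up to 11P.
2P: tangent at (15, 12): λ = (3·15² + 66)/(2·12) ≡ 29/24. 24⁻¹ ≡ 26 (mod 89), so λ ≡ 29·26 ≡ 42.
  x = λ² - 15 - 15 = 1764 - 30 ≡ 43; y = λ·(15 - 43) - 12 ≡ 58. → (43, 58)
3P: (43, 58) + (15, 12). λ = (12 - 58)/(15 - 43) ≡ 43/61 mod 89. 61⁻¹ ≡ 54 (mod 89) since 61·54 = 3294 ≡ 1, so λ ≡ 8.
  x = λ² - 43 - 15 = 64 - 58 ≡ 6; y = λ·(43 - 6) - 58 ≡ 60. → (6, 60)
4P: (6, 60) + (15, 12). λ = (12 - 60)/(15 - 6) ≡ 41/9 mod 89. 9⁻¹ ≡ 10 (mod 89), so λ ≡ 54.
  x = λ² - 6 - 15 = 2916 - 21 ≡ 47; y = λ·(6 - 47) - 60 ≡ 40. → (47, 40)
5P: (47, 40) + (15, 12). λ = (12 - 40)/(15 - 47) ≡ 61/57 mod 89. 57⁻¹ ≡ 25 (mod 89) since 57·25 = 1425 ≡ 1, so λ ≡ 12.
  x = λ² - 47 - 15 = 144 - 62 ≡ 82; y = λ·(47 - 82) - 40 ≡ 74. → (82, 74)
6P: (82, 74) + (15, 12). λ = (12 - 74)/(15 - 82) ≡ 27/22 mod 89. 22⁻¹ ≡ 85 (mod 89), so λ ≡ 70.
  x = λ² - 82 - 15 = 4900 - 97 ≡ 86; y = λ·(82 - 86) - 74 ≡ 2. → (86, 2)
7P: (86, 2) + (15, 12). λ = (12 - 2)/(15 - 86) ≡ 10/18 mod 89. 18⁻¹ ≡ 5 (mod 89) since 18·5 = 90 ≡ 1, so λ ≡ 50.
  x = λ² - 86 - 15 = 2500 - 101 ≡ 85; y = λ·(86 - 85) - 2 ≡ 48. → (85, 48)
8P: (85, 48) + (15, 12). λ = (12 - 48)/(15 - 85) ≡ 53/19 mod 89. 19⁻¹ ≡ 75 (mod 89) since 19·75 = 1425 ≡ 1, so λ ≡ 59.
  x = λ² - 85 - 15 = 3481 - 100 ≡ 88; y = λ·(85 - 88) - 48 ≡ 42. → (88, 42)
9P: (88, 42) + (15, 12). λ = (12 - 42)/(15 - 88) ≡ 59/16 mod 89. 16⁻¹ ≡ 39 (mod 89) since 16·39 = 624 ≡ 1, so λ ≡ 76.
  x = λ² - 88 - 15 = 5776 - 103 ≡ 66; y = λ·(88 - 66) - 42 ≡ 28. → (66, 28)
10P: (66, 28) + (15, 12). λ = (12 - 28)/(15 - 66) ≡ 73/38 mod 89. 38⁻¹ ≡ 82 (mod 89), so λ ≡ 23.
  x = λ² - 66 - 15 = 529 - 81 ≡ 3; y = λ·(66 - 3) - 28 ≡ 86. → (3, 86)
11P: (3, 86) + (15, 12). λ = (12 - 86)/(15 - 3) ≡ 15/12 mod 89. 12⁻¹ ≡ 52 (mod 89) since 12·52 = 624 ≡ 1, so λ ≡ 68.
  x = λ² - 3 - 15 = 4624 - 18 ≡ 67; y = λ·(3 - 67) - 86 ≡ 12. → (67, 12)

(67, 12)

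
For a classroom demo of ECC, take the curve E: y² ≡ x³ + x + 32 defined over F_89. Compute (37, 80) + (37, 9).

The two points share x = 37 and their y-coordinates satisfy 80 + 9 ≡ 0 (mod 89), so they are inverses. Their sum is O.

O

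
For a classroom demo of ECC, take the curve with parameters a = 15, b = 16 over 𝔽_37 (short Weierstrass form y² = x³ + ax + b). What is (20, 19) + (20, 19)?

tangent at (20, 19): λ = (3·20² + 15)/(2·19) ≡ 31/1. 1⁻¹ ≡ 1 (mod 37), so λ ≡ 31·1 ≡ 31.
  x = λ² - 20 - 20 = 961 - 40 ≡ 33; y = λ·(20 - 33) - 19 ≡ 22. → (33, 22)

(33, 22)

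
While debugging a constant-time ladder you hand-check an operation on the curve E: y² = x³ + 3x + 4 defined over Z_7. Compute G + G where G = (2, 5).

tangent at (2, 5): λ = (3·2² + 3)/(2·5) ≡ 1/3. 3⁻¹ ≡ 5 (mod 7) since 3·5 = 15 ≡ 1, so λ ≡ 1·5 ≡ 5.
  x = λ² - 2 - 2 = 25 - 4 ≡ 0; y = λ·(2 - 0) - 5 ≡ 5. → (0, 5)

(0, 5)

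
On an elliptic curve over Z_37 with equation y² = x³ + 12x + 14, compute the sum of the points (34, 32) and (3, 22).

(34, 32) + (3, 22). λ = (22 - 32)/(3 - 34) ≡ 27/6 mod 37. 6⁻¹ ≡ 31 (mod 37), so λ ≡ 23.
  x = λ² - 34 - 3 = 529 - 37 ≡ 11; y = λ·(34 - 11) - 32 ≡ 16. → (11, 16)

(11, 16)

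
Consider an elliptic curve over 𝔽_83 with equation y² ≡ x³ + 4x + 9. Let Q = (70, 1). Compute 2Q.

(6, 0)

tangent at (70, 1): λ = (3·70² + 4)/(2·1) ≡ 13/2. 2⁻¹ ≡ 42 (mod 83), so λ ≡ 13·42 ≡ 48.
  x = λ² - 70 - 70 = 2304 - 140 ≡ 6; y = λ·(70 - 6) - 1 ≡ 0. → (6, 0)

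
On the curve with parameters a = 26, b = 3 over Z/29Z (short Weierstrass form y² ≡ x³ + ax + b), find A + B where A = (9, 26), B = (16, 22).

(28, 18)

(9, 26) + (16, 22). λ = (22 - 26)/(16 - 9) ≡ 25/7 mod 29. 7⁻¹ ≡ 25 (mod 29) since 7·25 = 175 ≡ 1, so λ ≡ 16.
  x = λ² - 9 - 16 = 256 - 25 ≡ 28; y = λ·(9 - 28) - 26 ≡ 18. → (28, 18)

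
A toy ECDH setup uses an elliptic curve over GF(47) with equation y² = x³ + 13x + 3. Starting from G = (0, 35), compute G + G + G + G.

Repeated addition: build up to 4G.
2G: tangent at (0, 35): λ = (3·0² + 13)/(2·35) ≡ 13/23. 23⁻¹ ≡ 45 (mod 47) since 23·45 = 1035 ≡ 1, so λ ≡ 13·45 ≡ 21.
  x = λ² - 0 - 0 = 441 - 0 ≡ 18; y = λ·(0 - 18) - 35 ≡ 10. → (18, 10)
3G: (18, 10) + (0, 35). λ = (35 - 10)/(0 - 18) ≡ 25/29 mod 47. 29⁻¹ ≡ 13 (mod 47), so λ ≡ 43.
  x = λ² - 18 - 0 = 1849 - 18 ≡ 45; y = λ·(18 - 45) - 10 ≡ 4. → (45, 4)
4G: (45, 4) + (0, 35). λ = (35 - 4)/(0 - 45) ≡ 31/2 mod 47. 2⁻¹ ≡ 24 (mod 47), so λ ≡ 39.
  x = λ² - 45 - 0 = 1521 - 45 ≡ 19; y = λ·(45 - 19) - 4 ≡ 23. → (19, 23)

(19, 23)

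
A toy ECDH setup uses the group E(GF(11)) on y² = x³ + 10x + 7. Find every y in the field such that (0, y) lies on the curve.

none

x³ + 10x + 7 = 7 ≡ 7 (mod 11).
7 is a non-residue mod 11; no y exists.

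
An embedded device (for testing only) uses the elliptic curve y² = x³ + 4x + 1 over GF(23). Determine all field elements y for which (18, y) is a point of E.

none

x³ + 4x + 1 = 5905 ≡ 17 (mod 23).
17 is a non-residue mod 23; no y exists.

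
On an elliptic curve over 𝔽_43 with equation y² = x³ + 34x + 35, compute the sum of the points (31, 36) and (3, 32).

(31, 36) + (3, 32). λ = (32 - 36)/(3 - 31) ≡ 39/15 mod 43. 15⁻¹ ≡ 23 (mod 43), so λ ≡ 37.
  x = λ² - 31 - 3 = 1369 - 34 ≡ 2; y = λ·(31 - 2) - 36 ≡ 5. → (2, 5)

(2, 5)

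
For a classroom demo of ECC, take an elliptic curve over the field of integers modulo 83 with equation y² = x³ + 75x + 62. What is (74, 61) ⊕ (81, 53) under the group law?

(74, 61) + (81, 53). λ = (53 - 61)/(81 - 74) ≡ 75/7 mod 83. 7⁻¹ ≡ 12 (mod 83), so λ ≡ 70.
  x = λ² - 74 - 81 = 4900 - 155 ≡ 14; y = λ·(74 - 14) - 61 ≡ 72. → (14, 72)

(14, 72)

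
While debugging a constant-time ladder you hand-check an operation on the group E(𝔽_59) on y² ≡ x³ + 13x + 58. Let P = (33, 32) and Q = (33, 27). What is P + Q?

The two points share x = 33 and their y-coordinates satisfy 32 + 27 ≡ 0 (mod 59), so they are inverses. Their sum is 𝒪.

O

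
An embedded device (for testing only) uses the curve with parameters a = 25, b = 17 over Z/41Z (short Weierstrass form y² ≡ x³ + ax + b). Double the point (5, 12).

(29, 11)

tangent at (5, 12): λ = (3·5² + 25)/(2·12) ≡ 18/24. 24⁻¹ ≡ 12 (mod 41) since 24·12 = 288 ≡ 1, so λ ≡ 18·12 ≡ 11.
  x = λ² - 5 - 5 = 121 - 10 ≡ 29; y = λ·(5 - 29) - 12 ≡ 11. → (29, 11)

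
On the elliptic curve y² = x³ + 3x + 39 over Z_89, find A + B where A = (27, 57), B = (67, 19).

(27, 57) + (67, 19). λ = (19 - 57)/(67 - 27) ≡ 51/40 mod 89. 40⁻¹ ≡ 69 (mod 89) since 40·69 = 2760 ≡ 1, so λ ≡ 48.
  x = λ² - 27 - 67 = 2304 - 94 ≡ 74; y = λ·(27 - 74) - 57 ≡ 1. → (74, 1)

(74, 1)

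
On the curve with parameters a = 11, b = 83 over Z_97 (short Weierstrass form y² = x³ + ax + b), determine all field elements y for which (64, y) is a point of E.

x³ + 11x + 83 = 262931 ≡ 61 (mod 97).
Square roots of 61 mod 97: 35 and 62 (since 35² = 1225 ≡ 61).

35, 62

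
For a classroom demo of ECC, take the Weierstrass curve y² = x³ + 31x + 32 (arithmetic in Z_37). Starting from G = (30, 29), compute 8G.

(35, 6)

Repeated addition: build up to 8G.
2G: tangent at (30, 29): λ = (3·30² + 31)/(2·29) ≡ 30/21. 21⁻¹ ≡ 30 (mod 37), so λ ≡ 30·30 ≡ 12.
  x = λ² - 30 - 30 = 144 - 60 ≡ 10; y = λ·(30 - 10) - 29 ≡ 26. → (10, 26)
3G: (10, 26) + (30, 29). λ = (29 - 26)/(30 - 10) ≡ 3/20 mod 37. 20⁻¹ ≡ 13 (mod 37) since 20·13 = 260 ≡ 1, so λ ≡ 2.
  x = λ² - 10 - 30 = 4 - 40 ≡ 1; y = λ·(10 - 1) - 26 ≡ 29. → (1, 29)
4G: (1, 29) + (30, 29). λ = (29 - 29)/(30 - 1) ≡ 0/29 mod 37. 29⁻¹ ≡ 23 (mod 37) since 29·23 = 667 ≡ 1, so λ ≡ 0.
  x = λ² - 1 - 30 = 0 - 31 ≡ 6; y = λ·(1 - 6) - 29 ≡ 8. → (6, 8)
5G: (6, 8) + (30, 29). λ = (29 - 8)/(30 - 6) ≡ 21/24 mod 37. 24⁻¹ ≡ 17 (mod 37), so λ ≡ 24.
  x = λ² - 6 - 30 = 576 - 36 ≡ 22; y = λ·(6 - 22) - 8 ≡ 15. → (22, 15)
6G: (22, 15) + (30, 29). λ = (29 - 15)/(30 - 22) ≡ 14/8 mod 37. 8⁻¹ ≡ 14 (mod 37) since 8·14 = 112 ≡ 1, so λ ≡ 11.
  x = λ² - 22 - 30 = 121 - 52 ≡ 32; y = λ·(22 - 32) - 15 ≡ 23. → (32, 23)
7G: (32, 23) + (30, 29). λ = (29 - 23)/(30 - 32) ≡ 6/35 mod 37. 35⁻¹ ≡ 18 (mod 37), so λ ≡ 34.
  x = λ² - 32 - 30 = 1156 - 62 ≡ 21; y = λ·(32 - 21) - 23 ≡ 18. → (21, 18)
8G: (21, 18) + (30, 29). λ = (29 - 18)/(30 - 21) ≡ 11/9 mod 37. 9⁻¹ ≡ 33 (mod 37), so λ ≡ 30.
  x = λ² - 21 - 30 = 900 - 51 ≡ 35; y = λ·(21 - 35) - 18 ≡ 6. → (35, 6)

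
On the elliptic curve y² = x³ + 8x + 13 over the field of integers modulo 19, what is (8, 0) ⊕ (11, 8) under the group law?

(5, 8)

(8, 0) + (11, 8). λ = (8 - 0)/(11 - 8) ≡ 8/3 mod 19. 3⁻¹ ≡ 13 (mod 19), so λ ≡ 9.
  x = λ² - 8 - 11 = 81 - 19 ≡ 5; y = λ·(8 - 5) - 0 ≡ 8. → (5, 8)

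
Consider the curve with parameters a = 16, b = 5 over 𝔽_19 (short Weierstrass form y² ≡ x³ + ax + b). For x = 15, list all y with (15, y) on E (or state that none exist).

none

x³ + 16x + 5 = 3620 ≡ 10 (mod 19).
10 is a non-residue mod 19; no y exists.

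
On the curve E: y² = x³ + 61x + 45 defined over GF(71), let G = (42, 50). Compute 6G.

(52, 11)

Double-and-add on 6 = (110)₂. Start with G = (42, 50) for the leading 1-bit.
double: tangent at (42, 50): λ = (3·42² + 61)/(2·50) ≡ 28/29. 29⁻¹ ≡ 49 (mod 71), so λ ≡ 28·49 ≡ 23.
  x = λ² - 42 - 42 = 529 - 84 ≡ 19; y = λ·(42 - 19) - 50 ≡ 53. → (19, 53)
add G: (19, 53) + (42, 50). λ = (50 - 53)/(42 - 19) ≡ 68/23 mod 71. 23⁻¹ ≡ 34 (mod 71) since 23·34 = 782 ≡ 1, so λ ≡ 40.
  x = λ² - 19 - 42 = 1600 - 61 ≡ 48; y = λ·(19 - 48) - 53 ≡ 65. → (48, 65)
double: tangent at (48, 65): λ = (3·48² + 61)/(2·65) ≡ 15/59. 59⁻¹ ≡ 65 (mod 71) since 59·65 = 3835 ≡ 1, so λ ≡ 15·65 ≡ 52.
  x = λ² - 48 - 48 = 2704 - 96 ≡ 52; y = λ·(48 - 52) - 65 ≡ 11. → (52, 11)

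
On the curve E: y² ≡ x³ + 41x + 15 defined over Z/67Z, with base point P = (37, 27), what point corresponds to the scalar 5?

Repeated addition: build up to 5P.
2P: tangent at (37, 27): λ = (3·37² + 41)/(2·27) ≡ 61/54. 54⁻¹ ≡ 36 (mod 67) since 54·36 = 1944 ≡ 1, so λ ≡ 61·36 ≡ 52.
  x = λ² - 37 - 37 = 2704 - 74 ≡ 17; y = λ·(37 - 17) - 27 ≡ 8. → (17, 8)
3P: (17, 8) + (37, 27). λ = (27 - 8)/(37 - 17) ≡ 19/20 mod 67. 20⁻¹ ≡ 57 (mod 67) since 20·57 = 1140 ≡ 1, so λ ≡ 11.
  x = λ² - 17 - 37 = 121 - 54 ≡ 0; y = λ·(17 - 0) - 8 ≡ 45. → (0, 45)
4P: (0, 45) + (37, 27). λ = (27 - 45)/(37 - 0) ≡ 49/37 mod 67. 37⁻¹ ≡ 29 (mod 67), so λ ≡ 14.
  x = λ² - 0 - 37 = 196 - 37 ≡ 25; y = λ·(0 - 25) - 45 ≡ 7. → (25, 7)
5P: (25, 7) + (37, 27). λ = (27 - 7)/(37 - 25) ≡ 20/12 mod 67. 12⁻¹ ≡ 28 (mod 67), so λ ≡ 24.
  x = λ² - 25 - 37 = 576 - 62 ≡ 45; y = λ·(25 - 45) - 7 ≡ 49. → (45, 49)

(45, 49)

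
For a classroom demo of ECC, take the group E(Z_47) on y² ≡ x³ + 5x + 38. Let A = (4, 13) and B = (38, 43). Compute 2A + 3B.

(4, 34)

First 2A:
Repeated addition: build up to 2A.
2A: tangent at (4, 13): λ = (3·4² + 5)/(2·13) ≡ 6/26. 26⁻¹ ≡ 38 (mod 47), so λ ≡ 6·38 ≡ 40.
  x = λ² - 4 - 4 = 1600 - 8 ≡ 41; y = λ·(4 - 41) - 13 ≡ 11. → (41, 11)
2A = (41, 11).
Next 3B:
Repeated addition: build up to 3B.
2B: tangent at (38, 43): λ = (3·38² + 5)/(2·43) ≡ 13/39. 39⁻¹ ≡ 41 (mod 47) since 39·41 = 1599 ≡ 1, so λ ≡ 13·41 ≡ 16.
  x = λ² - 38 - 38 = 256 - 76 ≡ 39; y = λ·(38 - 39) - 43 ≡ 35. → (39, 35)
3B: (39, 35) + (38, 43). λ = (43 - 35)/(38 - 39) ≡ 8/46 mod 47. 46⁻¹ ≡ 46 (mod 47), so λ ≡ 39.
  x = λ² - 39 - 38 = 1521 - 77 ≡ 34; y = λ·(39 - 34) - 35 ≡ 19. → (34, 19)
3B = (34, 19).
Finally 2A + 3B:
(41, 11) + (34, 19). λ = (19 - 11)/(34 - 41) ≡ 8/40 mod 47. 40⁻¹ ≡ 20 (mod 47) since 40·20 = 800 ≡ 1, so λ ≡ 19.
  x = λ² - 41 - 34 = 361 - 75 ≡ 4; y = λ·(41 - 4) - 11 ≡ 34. → (4, 34)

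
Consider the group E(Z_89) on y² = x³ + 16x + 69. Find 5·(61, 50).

Write G = (61, 50).
Repeated addition: build up to 5G.
2G: tangent at (61, 50): λ = (3·61² + 16)/(2·50) ≡ 54/11. 11⁻¹ ≡ 81 (mod 89), so λ ≡ 54·81 ≡ 13.
  x = λ² - 61 - 61 = 169 - 122 ≡ 47; y = λ·(61 - 47) - 50 ≡ 43. → (47, 43)
3G: (47, 43) + (61, 50). λ = (50 - 43)/(61 - 47) ≡ 7/14 mod 89. 14⁻¹ ≡ 70 (mod 89) since 14·70 = 980 ≡ 1, so λ ≡ 45.
  x = λ² - 47 - 61 = 2025 - 108 ≡ 48; y = λ·(47 - 48) - 43 ≡ 1. → (48, 1)
4G: (48, 1) + (61, 50). λ = (50 - 1)/(61 - 48) ≡ 49/13 mod 89. 13⁻¹ ≡ 48 (mod 89), so λ ≡ 38.
  x = λ² - 48 - 61 = 1444 - 109 ≡ 0; y = λ·(48 - 0) - 1 ≡ 43. → (0, 43)
5G: (0, 43) + (61, 50). λ = (50 - 43)/(61 - 0) ≡ 7/61 mod 89. 61⁻¹ ≡ 54 (mod 89), so λ ≡ 22.
  x = λ² - 0 - 61 = 484 - 61 ≡ 67; y = λ·(0 - 67) - 43 ≡ 85. → (67, 85)

(67, 85)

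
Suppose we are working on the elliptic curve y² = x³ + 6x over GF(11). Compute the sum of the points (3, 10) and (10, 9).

(7, 0)

(3, 10) + (10, 9). λ = (9 - 10)/(10 - 3) ≡ 10/7 mod 11. 7⁻¹ ≡ 8 (mod 11), so λ ≡ 3.
  x = λ² - 3 - 10 = 9 - 13 ≡ 7; y = λ·(3 - 7) - 10 ≡ 0. → (7, 0)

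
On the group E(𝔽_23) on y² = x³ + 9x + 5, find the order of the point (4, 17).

2P: tangent at (4, 17): λ = (3·4² + 9)/(2·17) ≡ 11/11. 11⁻¹ ≡ 21 (mod 23), so λ ≡ 11·21 ≡ 1.
  x = λ² - 4 - 4 = 1 - 8 ≡ 16; y = λ·(4 - 16) - 17 ≡ 17. → (16, 17)
3P: (16, 17) + (4, 17). λ = (17 - 17)/(4 - 16) ≡ 0/11 mod 23. 11⁻¹ ≡ 21 (mod 23), so λ ≡ 0.
  x = λ² - 16 - 4 = 0 - 20 ≡ 3; y = λ·(16 - 3) - 17 ≡ 6. → (3, 6)
4P: (3, 6) + (4, 17). λ = (17 - 6)/(4 - 3) ≡ 11/1 mod 23. 1⁻¹ ≡ 1 (mod 23), so λ ≡ 11.
  x = λ² - 3 - 4 = 121 - 7 ≡ 22; y = λ·(3 - 22) - 6 ≡ 15. → (22, 15)
5P: (22, 15) + (4, 17). λ = (17 - 15)/(4 - 22) ≡ 2/5 mod 23. 5⁻¹ ≡ 14 (mod 23), so λ ≡ 5.
  x = λ² - 22 - 4 = 25 - 26 ≡ 22; y = λ·(22 - 22) - 15 ≡ 8. → (22, 8)
6P: (22, 8) + (4, 17). λ = (17 - 8)/(4 - 22) ≡ 9/5 mod 23. 5⁻¹ ≡ 14 (mod 23), so λ ≡ 11.
  x = λ² - 22 - 4 = 121 - 26 ≡ 3; y = λ·(22 - 3) - 8 ≡ 17. → (3, 17)
7P: (3, 17) + (4, 17). λ = (17 - 17)/(4 - 3) ≡ 0/1 mod 23. 1⁻¹ ≡ 1 (mod 23), so λ ≡ 0.
  x = λ² - 3 - 4 = 0 - 7 ≡ 16; y = λ·(3 - 16) - 17 ≡ 6. → (16, 6)
8P: (16, 6) + (4, 17). λ = (17 - 6)/(4 - 16) ≡ 11/11 mod 23. 11⁻¹ ≡ 21 (mod 23), so λ ≡ 1.
  x = λ² - 16 - 4 = 1 - 20 ≡ 4; y = λ·(16 - 4) - 6 ≡ 6. → (4, 6)
9P: (4, 6) + (4, 17): same x and y₁ ≡ -y₂, so the sum is O.
9P = O, so the order is 9.

9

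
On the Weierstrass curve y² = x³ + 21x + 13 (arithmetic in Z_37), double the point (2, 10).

(36, 19)

tangent at (2, 10): λ = (3·2² + 21)/(2·10) ≡ 33/20. 20⁻¹ ≡ 13 (mod 37), so λ ≡ 33·13 ≡ 22.
  x = λ² - 2 - 2 = 484 - 4 ≡ 36; y = λ·(2 - 36) - 10 ≡ 19. → (36, 19)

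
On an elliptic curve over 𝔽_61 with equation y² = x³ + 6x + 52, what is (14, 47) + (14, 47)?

tangent at (14, 47): λ = (3·14² + 6)/(2·47) ≡ 45/33. 33⁻¹ ≡ 37 (mod 61), so λ ≡ 45·37 ≡ 18.
  x = λ² - 14 - 14 = 324 - 28 ≡ 52; y = λ·(14 - 52) - 47 ≡ 1. → (52, 1)

(52, 1)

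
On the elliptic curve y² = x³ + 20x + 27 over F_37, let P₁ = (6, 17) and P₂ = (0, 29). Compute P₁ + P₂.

(35, 4)

(6, 17) + (0, 29). λ = (29 - 17)/(0 - 6) ≡ 12/31 mod 37. 31⁻¹ ≡ 6 (mod 37), so λ ≡ 35.
  x = λ² - 6 - 0 = 1225 - 6 ≡ 35; y = λ·(6 - 35) - 17 ≡ 4. → (35, 4)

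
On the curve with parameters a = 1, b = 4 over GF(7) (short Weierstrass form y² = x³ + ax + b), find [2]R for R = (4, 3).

tangent at (4, 3): λ = (3·4² + 1)/(2·3) ≡ 0/6. 6⁻¹ ≡ 6 (mod 7) since 6·6 = 36 ≡ 1, so λ ≡ 0·6 ≡ 0.
  x = λ² - 4 - 4 = 0 - 8 ≡ 6; y = λ·(4 - 6) - 3 ≡ 4. → (6, 4)

(6, 4)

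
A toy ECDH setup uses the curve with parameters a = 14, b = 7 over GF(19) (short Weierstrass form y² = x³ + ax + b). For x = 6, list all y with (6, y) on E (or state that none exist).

x³ + 14x + 7 = 307 ≡ 3 (mod 19).
3 is a non-residue mod 19; no y exists.

none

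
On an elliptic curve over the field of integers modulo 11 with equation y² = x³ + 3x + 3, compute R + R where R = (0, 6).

(9, 0)

tangent at (0, 6): λ = (3·0² + 3)/(2·6) ≡ 3/1. 1⁻¹ ≡ 1 (mod 11) since 1·1 = 1 ≡ 1, so λ ≡ 3·1 ≡ 3.
  x = λ² - 0 - 0 = 9 - 0 ≡ 9; y = λ·(0 - 9) - 6 ≡ 0. → (9, 0)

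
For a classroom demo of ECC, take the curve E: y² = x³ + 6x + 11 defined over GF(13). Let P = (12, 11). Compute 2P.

tangent at (12, 11): λ = (3·12² + 6)/(2·11) ≡ 9/9. 9⁻¹ ≡ 3 (mod 13) since 9·3 = 27 ≡ 1, so λ ≡ 9·3 ≡ 1.
  x = λ² - 12 - 12 = 1 - 24 ≡ 3; y = λ·(12 - 3) - 11 ≡ 11. → (3, 11)

(3, 11)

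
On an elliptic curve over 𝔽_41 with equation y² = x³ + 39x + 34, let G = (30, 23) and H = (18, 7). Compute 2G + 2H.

(16, 11)

First 2G:
Repeated addition: build up to 2G.
2G: tangent at (30, 23): λ = (3·30² + 39)/(2·23) ≡ 33/5. 5⁻¹ ≡ 33 (mod 41), so λ ≡ 33·33 ≡ 23.
  x = λ² - 30 - 30 = 529 - 60 ≡ 18; y = λ·(30 - 18) - 23 ≡ 7. → (18, 7)
2G = (18, 7).
Next 2H:
Repeated addition: build up to 2H.
2H: tangent at (18, 7): λ = (3·18² + 39)/(2·7) ≡ 27/14. 14⁻¹ ≡ 3 (mod 41) since 14·3 = 42 ≡ 1, so λ ≡ 27·3 ≡ 40.
  x = λ² - 18 - 18 = 1600 - 36 ≡ 6; y = λ·(18 - 6) - 7 ≡ 22. → (6, 22)
2H = (6, 22).
Finally 2G + 2H:
(18, 7) + (6, 22). λ = (22 - 7)/(6 - 18) ≡ 15/29 mod 41. 29⁻¹ ≡ 17 (mod 41) since 29·17 = 493 ≡ 1, so λ ≡ 9.
  x = λ² - 18 - 6 = 81 - 24 ≡ 16; y = λ·(18 - 16) - 7 ≡ 11. → (16, 11)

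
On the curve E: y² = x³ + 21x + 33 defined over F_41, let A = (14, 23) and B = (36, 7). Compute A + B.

(0, 19)

(14, 23) + (36, 7). λ = (7 - 23)/(36 - 14) ≡ 25/22 mod 41. 22⁻¹ ≡ 28 (mod 41), so λ ≡ 3.
  x = λ² - 14 - 36 = 9 - 50 ≡ 0; y = λ·(14 - 0) - 23 ≡ 19. → (0, 19)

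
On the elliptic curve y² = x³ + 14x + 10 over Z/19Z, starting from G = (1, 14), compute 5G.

(16, 6)

Double-and-add on 5 = (101)₂. Start with G = (1, 14) for the leading 1-bit.
double: tangent at (1, 14): λ = (3·1² + 14)/(2·14) ≡ 17/9. 9⁻¹ ≡ 17 (mod 19), so λ ≡ 17·17 ≡ 4.
  x = λ² - 1 - 1 = 16 - 2 ≡ 14; y = λ·(1 - 14) - 14 ≡ 10. → (14, 10)
double: tangent at (14, 10): λ = (3·14² + 14)/(2·10) ≡ 13/1. 1⁻¹ ≡ 1 (mod 19) since 1·1 = 1 ≡ 1, so λ ≡ 13·1 ≡ 13.
  x = λ² - 14 - 14 = 169 - 28 ≡ 8; y = λ·(14 - 8) - 10 ≡ 11. → (8, 11)
add G: (8, 11) + (1, 14). λ = (14 - 11)/(1 - 8) ≡ 3/12 mod 19. 12⁻¹ ≡ 8 (mod 19), so λ ≡ 5.
  x = λ² - 8 - 1 = 25 - 9 ≡ 16; y = λ·(8 - 16) - 11 ≡ 6. → (16, 6)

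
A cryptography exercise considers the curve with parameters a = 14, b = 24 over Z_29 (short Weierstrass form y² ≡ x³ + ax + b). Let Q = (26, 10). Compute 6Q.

Repeated addition: build up to 6Q.
2Q: tangent at (26, 10): λ = (3·26² + 14)/(2·10) ≡ 12/20. 20⁻¹ ≡ 16 (mod 29) since 20·16 = 320 ≡ 1, so λ ≡ 12·16 ≡ 18.
  x = λ² - 26 - 26 = 324 - 52 ≡ 11; y = λ·(26 - 11) - 10 ≡ 28. → (11, 28)
3Q: (11, 28) + (26, 10). λ = (10 - 28)/(26 - 11) ≡ 11/15 mod 29. 15⁻¹ ≡ 2 (mod 29), so λ ≡ 22.
  x = λ² - 11 - 26 = 484 - 37 ≡ 12; y = λ·(11 - 12) - 28 ≡ 8. → (12, 8)
4Q: (12, 8) + (26, 10). λ = (10 - 8)/(26 - 12) ≡ 2/14 mod 29. 14⁻¹ ≡ 27 (mod 29), so λ ≡ 25.
  x = λ² - 12 - 26 = 625 - 38 ≡ 7; y = λ·(12 - 7) - 8 ≡ 1. → (7, 1)
5Q: (7, 1) + (26, 10). λ = (10 - 1)/(26 - 7) ≡ 9/19 mod 29. 19⁻¹ ≡ 26 (mod 29), so λ ≡ 2.
  x = λ² - 7 - 26 = 4 - 33 ≡ 0; y = λ·(7 - 0) - 1 ≡ 13. → (0, 13)
6Q: (0, 13) + (26, 10). λ = (10 - 13)/(26 - 0) ≡ 26/26 mod 29. 26⁻¹ ≡ 19 (mod 29) since 26·19 = 494 ≡ 1, so λ ≡ 1.
  x = λ² - 0 - 26 = 1 - 26 ≡ 4; y = λ·(0 - 4) - 13 ≡ 12. → (4, 12)

(4, 12)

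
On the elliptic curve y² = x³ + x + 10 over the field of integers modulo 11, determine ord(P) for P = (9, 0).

2

2P: (9, 0) + (9, 0): same x and y₁ ≡ -y₂, so the sum is ∞.
2P = ∞, so the order is 2.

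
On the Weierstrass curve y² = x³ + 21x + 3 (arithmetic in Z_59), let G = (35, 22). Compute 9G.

(19, 2)

Repeated addition: build up to 9G.
2G: tangent at (35, 22): λ = (3·35² + 21)/(2·22) ≡ 38/44. 44⁻¹ ≡ 55 (mod 59), so λ ≡ 38·55 ≡ 25.
  x = λ² - 35 - 35 = 625 - 70 ≡ 24; y = λ·(35 - 24) - 22 ≡ 17. → (24, 17)
3G: (24, 17) + (35, 22). λ = (22 - 17)/(35 - 24) ≡ 5/11 mod 59. 11⁻¹ ≡ 43 (mod 59), so λ ≡ 38.
  x = λ² - 24 - 35 = 1444 - 59 ≡ 28; y = λ·(24 - 28) - 17 ≡ 8. → (28, 8)
4G: (28, 8) + (35, 22). λ = (22 - 8)/(35 - 28) ≡ 14/7 mod 59. 7⁻¹ ≡ 17 (mod 59), so λ ≡ 2.
  x = λ² - 28 - 35 = 4 - 63 ≡ 0; y = λ·(28 - 0) - 8 ≡ 48. → (0, 48)
5G: (0, 48) + (35, 22). λ = (22 - 48)/(35 - 0) ≡ 33/35 mod 59. 35⁻¹ ≡ 27 (mod 59) since 35·27 = 945 ≡ 1, so λ ≡ 6.
  x = λ² - 0 - 35 = 36 - 35 ≡ 1; y = λ·(0 - 1) - 48 ≡ 5. → (1, 5)
6G: (1, 5) + (35, 22). λ = (22 - 5)/(35 - 1) ≡ 17/34 mod 59. 34⁻¹ ≡ 33 (mod 59), so λ ≡ 30.
  x = λ² - 1 - 35 = 900 - 36 ≡ 38; y = λ·(1 - 38) - 5 ≡ 6. → (38, 6)
7G: (38, 6) + (35, 22). λ = (22 - 6)/(35 - 38) ≡ 16/56 mod 59. 56⁻¹ ≡ 39 (mod 59) since 56·39 = 2184 ≡ 1, so λ ≡ 34.
  x = λ² - 38 - 35 = 1156 - 73 ≡ 21; y = λ·(38 - 21) - 6 ≡ 41. → (21, 41)
8G: (21, 41) + (35, 22). λ = (22 - 41)/(35 - 21) ≡ 40/14 mod 59. 14⁻¹ ≡ 38 (mod 59), so λ ≡ 45.
  x = λ² - 21 - 35 = 2025 - 56 ≡ 22; y = λ·(21 - 22) - 41 ≡ 32. → (22, 32)
9G: (22, 32) + (35, 22). λ = (22 - 32)/(35 - 22) ≡ 49/13 mod 59. 13⁻¹ ≡ 50 (mod 59) since 13·50 = 650 ≡ 1, so λ ≡ 31.
  x = λ² - 22 - 35 = 961 - 57 ≡ 19; y = λ·(22 - 19) - 32 ≡ 2. → (19, 2)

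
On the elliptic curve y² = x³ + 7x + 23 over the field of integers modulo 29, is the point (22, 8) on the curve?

no

y² = 8² ≡ 6; x³ + 7x + 23 = 10825 ≡ 8 (mod 29). 6 ≠ 8.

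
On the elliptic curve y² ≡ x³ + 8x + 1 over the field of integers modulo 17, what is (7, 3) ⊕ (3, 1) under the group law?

(7, 3) + (3, 1). λ = (1 - 3)/(3 - 7) ≡ 15/13 mod 17. 13⁻¹ ≡ 4 (mod 17), so λ ≡ 9.
  x = λ² - 7 - 3 = 81 - 10 ≡ 3; y = λ·(7 - 3) - 3 ≡ 16. → (3, 16)

(3, 16)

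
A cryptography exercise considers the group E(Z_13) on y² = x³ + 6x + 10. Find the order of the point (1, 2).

6

2P: tangent at (1, 2): λ = (3·1² + 6)/(2·2) ≡ 9/4. 4⁻¹ ≡ 10 (mod 13) since 4·10 = 40 ≡ 1, so λ ≡ 9·10 ≡ 12.
  x = λ² - 1 - 1 = 144 - 2 ≡ 12; y = λ·(1 - 12) - 2 ≡ 9. → (12, 9)
3P: (12, 9) + (1, 2). λ = (2 - 9)/(1 - 12) ≡ 6/2 mod 13. 2⁻¹ ≡ 7 (mod 13), so λ ≡ 3.
  x = λ² - 12 - 1 = 9 - 13 ≡ 9; y = λ·(12 - 9) - 9 ≡ 0. → (9, 0)
4P: (9, 0) + (1, 2). λ = (2 - 0)/(1 - 9) ≡ 2/5 mod 13. 5⁻¹ ≡ 8 (mod 13), so λ ≡ 3.
  x = λ² - 9 - 1 = 9 - 10 ≡ 12; y = λ·(9 - 12) - 0 ≡ 4. → (12, 4)
5P: (12, 4) + (1, 2). λ = (2 - 4)/(1 - 12) ≡ 11/2 mod 13. 2⁻¹ ≡ 7 (mod 13), so λ ≡ 12.
  x = λ² - 12 - 1 = 144 - 13 ≡ 1; y = λ·(12 - 1) - 4 ≡ 11. → (1, 11)
6P: (1, 11) + (1, 2): same x and y₁ ≡ -y₂, so the sum is the point at infinity.
6P = the point at infinity, so the order is 6.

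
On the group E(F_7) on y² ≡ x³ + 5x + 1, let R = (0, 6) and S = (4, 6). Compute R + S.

(3, 1)

(0, 6) + (4, 6). λ = (6 - 6)/(4 - 0) ≡ 0/4 mod 7. 4⁻¹ ≡ 2 (mod 7), so λ ≡ 0.
  x = λ² - 0 - 4 = 0 - 4 ≡ 3; y = λ·(0 - 3) - 6 ≡ 1. → (3, 1)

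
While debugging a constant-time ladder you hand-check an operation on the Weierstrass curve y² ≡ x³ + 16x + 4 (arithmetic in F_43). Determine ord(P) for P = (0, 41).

2P: tangent at (0, 41): λ = (3·0² + 16)/(2·41) ≡ 16/39. 39⁻¹ ≡ 32 (mod 43), so λ ≡ 16·32 ≡ 39.
  x = λ² - 0 - 0 = 1521 - 0 ≡ 16; y = λ·(0 - 16) - 41 ≡ 23. → (16, 23)
3P: (16, 23) + (0, 41). λ = (41 - 23)/(0 - 16) ≡ 18/27 mod 43. 27⁻¹ ≡ 8 (mod 43) since 27·8 = 216 ≡ 1, so λ ≡ 15.
  x = λ² - 16 - 0 = 225 - 16 ≡ 37; y = λ·(16 - 37) - 23 ≡ 6. → (37, 6)
4P: (37, 6) + (0, 41). λ = (41 - 6)/(0 - 37) ≡ 35/6 mod 43. 6⁻¹ ≡ 36 (mod 43), so λ ≡ 13.
  x = λ² - 37 - 0 = 169 - 37 ≡ 3; y = λ·(37 - 3) - 6 ≡ 6. → (3, 6)
5P: (3, 6) + (0, 41). λ = (41 - 6)/(0 - 3) ≡ 35/40 mod 43. 40⁻¹ ≡ 14 (mod 43) since 40·14 = 560 ≡ 1, so λ ≡ 17.
  x = λ² - 3 - 0 = 289 - 3 ≡ 28; y = λ·(3 - 28) - 6 ≡ 42. → (28, 42)
6P: (28, 42) + (0, 41). λ = (41 - 42)/(0 - 28) ≡ 42/15 mod 43. 15⁻¹ ≡ 23 (mod 43), so λ ≡ 20.
  x = λ² - 28 - 0 = 400 - 28 ≡ 28; y = λ·(28 - 28) - 42 ≡ 1. → (28, 1)
7P: (28, 1) + (0, 41). λ = (41 - 1)/(0 - 28) ≡ 40/15 mod 43. 15⁻¹ ≡ 23 (mod 43) since 15·23 = 345 ≡ 1, so λ ≡ 17.
  x = λ² - 28 - 0 = 289 - 28 ≡ 3; y = λ·(28 - 3) - 1 ≡ 37. → (3, 37)
8P: (3, 37) + (0, 41). λ = (41 - 37)/(0 - 3) ≡ 4/40 mod 43. 40⁻¹ ≡ 14 (mod 43) since 40·14 = 560 ≡ 1, so λ ≡ 13.
  x = λ² - 3 - 0 = 169 - 3 ≡ 37; y = λ·(3 - 37) - 37 ≡ 37. → (37, 37)
9P: (37, 37) + (0, 41). λ = (41 - 37)/(0 - 37) ≡ 4/6 mod 43. 6⁻¹ ≡ 36 (mod 43), so λ ≡ 15.
  x = λ² - 37 - 0 = 225 - 37 ≡ 16; y = λ·(37 - 16) - 37 ≡ 20. → (16, 20)
10P: (16, 20) + (0, 41). λ = (41 - 20)/(0 - 16) ≡ 21/27 mod 43. 27⁻¹ ≡ 8 (mod 43) since 27·8 = 216 ≡ 1, so λ ≡ 39.
  x = λ² - 16 - 0 = 1521 - 16 ≡ 0; y = λ·(16 - 0) - 20 ≡ 2. → (0, 2)
11P: (0, 2) + (0, 41): same x and y₁ ≡ -y₂, so the sum is 𝒪.
11P = 𝒪, so the order is 11.

11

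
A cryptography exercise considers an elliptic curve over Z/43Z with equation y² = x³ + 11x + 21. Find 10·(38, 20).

Write P = (38, 20).
Double-and-add on 10 = (1010)₂. Start with P = (38, 20) for the leading 1-bit.
double: tangent at (38, 20): λ = (3·38² + 11)/(2·20) ≡ 0/40. 40⁻¹ ≡ 14 (mod 43), so λ ≡ 0·14 ≡ 0.
  x = λ² - 38 - 38 = 0 - 76 ≡ 10; y = λ·(38 - 10) - 20 ≡ 23. → (10, 23)
double: tangent at (10, 23): λ = (3·10² + 11)/(2·23) ≡ 10/3. 3⁻¹ ≡ 29 (mod 43) since 3·29 = 87 ≡ 1, so λ ≡ 10·29 ≡ 32.
  x = λ² - 10 - 10 = 1024 - 20 ≡ 15; y = λ·(10 - 15) - 23 ≡ 32. → (15, 32)
add P: (15, 32) + (38, 20). λ = (20 - 32)/(38 - 15) ≡ 31/23 mod 43. 23⁻¹ ≡ 15 (mod 43) since 23·15 = 345 ≡ 1, so λ ≡ 35.
  x = λ² - 15 - 38 = 1225 - 53 ≡ 11; y = λ·(15 - 11) - 32 ≡ 22. → (11, 22)
double: tangent at (11, 22): λ = (3·11² + 11)/(2·22) ≡ 30/1. 1⁻¹ ≡ 1 (mod 43), so λ ≡ 30·1 ≡ 30.
  x = λ² - 11 - 11 = 900 - 22 ≡ 18; y = λ·(11 - 18) - 22 ≡ 26. → (18, 26)

(18, 26)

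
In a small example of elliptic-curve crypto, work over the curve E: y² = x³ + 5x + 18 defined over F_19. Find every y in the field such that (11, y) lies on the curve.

x³ + 5x + 18 = 1404 ≡ 17 (mod 19).
Square roots of 17 mod 19: 6 and 13 (since 6² = 36 ≡ 17).

6, 13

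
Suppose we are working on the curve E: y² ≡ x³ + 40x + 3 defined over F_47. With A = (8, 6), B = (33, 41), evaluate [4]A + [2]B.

First 4A:
Double-and-add on 4 = (100)₂. Start with A = (8, 6) for the leading 1-bit.
double: tangent at (8, 6): λ = (3·8² + 40)/(2·6) ≡ 44/12. 12⁻¹ ≡ 4 (mod 47), so λ ≡ 44·4 ≡ 35.
  x = λ² - 8 - 8 = 1225 - 16 ≡ 34; y = λ·(8 - 34) - 6 ≡ 24. → (34, 24)
double: tangent at (34, 24): λ = (3·34² + 40)/(2·24) ≡ 30/1. 1⁻¹ ≡ 1 (mod 47) since 1·1 = 1 ≡ 1, so λ ≡ 30·1 ≡ 30.
  x = λ² - 34 - 34 = 900 - 68 ≡ 33; y = λ·(34 - 33) - 24 ≡ 6. → (33, 6)
4A = (33, 6).
Next 2B:
Repeated addition: build up to 2B.
2B: tangent at (33, 41): λ = (3·33² + 40)/(2·41) ≡ 17/35. 35⁻¹ ≡ 43 (mod 47) since 35·43 = 1505 ≡ 1, so λ ≡ 17·43 ≡ 26.
  x = λ² - 33 - 33 = 676 - 66 ≡ 46; y = λ·(33 - 46) - 41 ≡ 44. → (46, 44)
2B = (46, 44).
Finally 4A + 2B:
(33, 6) + (46, 44). λ = (44 - 6)/(46 - 33) ≡ 38/13 mod 47. 13⁻¹ ≡ 29 (mod 47), so λ ≡ 21.
  x = λ² - 33 - 46 = 441 - 79 ≡ 33; y = λ·(33 - 33) - 6 ≡ 41. → (33, 41)

(33, 41)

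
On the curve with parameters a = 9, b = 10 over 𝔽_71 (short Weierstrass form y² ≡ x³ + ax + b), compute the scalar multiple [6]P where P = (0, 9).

Double-and-add on 6 = (110)₂. Start with P = (0, 9) for the leading 1-bit.
double: tangent at (0, 9): λ = (3·0² + 9)/(2·9) ≡ 9/18. 18⁻¹ ≡ 4 (mod 71) since 18·4 = 72 ≡ 1, so λ ≡ 9·4 ≡ 36.
  x = λ² - 0 - 0 = 1296 - 0 ≡ 18; y = λ·(0 - 18) - 9 ≡ 53. → (18, 53)
add P: (18, 53) + (0, 9). λ = (9 - 53)/(0 - 18) ≡ 27/53 mod 71. 53⁻¹ ≡ 67 (mod 71) since 53·67 = 3551 ≡ 1, so λ ≡ 34.
  x = λ² - 18 - 0 = 1156 - 18 ≡ 2; y = λ·(18 - 2) - 53 ≡ 65. → (2, 65)
double: tangent at (2, 65): λ = (3·2² + 9)/(2·65) ≡ 21/59. 59⁻¹ ≡ 65 (mod 71), so λ ≡ 21·65 ≡ 16.
  x = λ² - 2 - 2 = 256 - 4 ≡ 39; y = λ·(2 - 39) - 65 ≡ 53. → (39, 53)

(39, 53)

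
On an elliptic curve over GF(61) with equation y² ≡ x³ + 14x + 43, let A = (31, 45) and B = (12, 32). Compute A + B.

(33, 5)

(31, 45) + (12, 32). λ = (32 - 45)/(12 - 31) ≡ 48/42 mod 61. 42⁻¹ ≡ 16 (mod 61), so λ ≡ 36.
  x = λ² - 31 - 12 = 1296 - 43 ≡ 33; y = λ·(31 - 33) - 45 ≡ 5. → (33, 5)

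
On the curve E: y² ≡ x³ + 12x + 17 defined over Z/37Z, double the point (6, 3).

(18, 16)

tangent at (6, 3): λ = (3·6² + 12)/(2·3) ≡ 9/6. 6⁻¹ ≡ 31 (mod 37), so λ ≡ 9·31 ≡ 20.
  x = λ² - 6 - 6 = 400 - 12 ≡ 18; y = λ·(6 - 18) - 3 ≡ 16. → (18, 16)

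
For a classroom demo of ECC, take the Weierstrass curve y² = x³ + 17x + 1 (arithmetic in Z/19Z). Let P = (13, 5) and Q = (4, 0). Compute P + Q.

(13, 5) + (4, 0). λ = (0 - 5)/(4 - 13) ≡ 14/10 mod 19. 10⁻¹ ≡ 2 (mod 19) since 10·2 = 20 ≡ 1, so λ ≡ 9.
  x = λ² - 13 - 4 = 81 - 17 ≡ 7; y = λ·(13 - 7) - 5 ≡ 11. → (7, 11)

(7, 11)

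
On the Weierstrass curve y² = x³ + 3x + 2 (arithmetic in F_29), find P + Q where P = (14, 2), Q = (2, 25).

(14, 2) + (2, 25). λ = (25 - 2)/(2 - 14) ≡ 23/17 mod 29. 17⁻¹ ≡ 12 (mod 29), so λ ≡ 15.
  x = λ² - 14 - 2 = 225 - 16 ≡ 6; y = λ·(14 - 6) - 2 ≡ 2. → (6, 2)

(6, 2)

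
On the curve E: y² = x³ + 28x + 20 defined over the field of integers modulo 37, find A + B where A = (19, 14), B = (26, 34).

(13, 19)

(19, 14) + (26, 34). λ = (34 - 14)/(26 - 19) ≡ 20/7 mod 37. 7⁻¹ ≡ 16 (mod 37) since 7·16 = 112 ≡ 1, so λ ≡ 24.
  x = λ² - 19 - 26 = 576 - 45 ≡ 13; y = λ·(19 - 13) - 14 ≡ 19. → (13, 19)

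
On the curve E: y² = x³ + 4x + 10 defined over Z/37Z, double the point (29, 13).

tangent at (29, 13): λ = (3·29² + 4)/(2·13) ≡ 11/26. 26⁻¹ ≡ 10 (mod 37) since 26·10 = 260 ≡ 1, so λ ≡ 11·10 ≡ 36.
  x = λ² - 29 - 29 = 1296 - 58 ≡ 17; y = λ·(29 - 17) - 13 ≡ 12. → (17, 12)

(17, 12)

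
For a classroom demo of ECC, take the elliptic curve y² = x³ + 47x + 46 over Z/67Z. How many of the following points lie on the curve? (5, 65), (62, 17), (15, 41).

(5, 65): 65² ≡ 4, rhs ≡ 4 → on.
(62, 17): 17² ≡ 21, rhs ≡ 21 → on.
(15, 41): 41² ≡ 6, rhs ≡ 39 → off.

2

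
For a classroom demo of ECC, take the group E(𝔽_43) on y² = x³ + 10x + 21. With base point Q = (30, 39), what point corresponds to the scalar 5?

(2, 36)

Repeated addition: build up to 5Q.
2Q: tangent at (30, 39): λ = (3·30² + 10)/(2·39) ≡ 1/35. 35⁻¹ ≡ 16 (mod 43), so λ ≡ 1·16 ≡ 16.
  x = λ² - 30 - 30 = 256 - 60 ≡ 24; y = λ·(30 - 24) - 39 ≡ 14. → (24, 14)
3Q: (24, 14) + (30, 39). λ = (39 - 14)/(30 - 24) ≡ 25/6 mod 43. 6⁻¹ ≡ 36 (mod 43) since 6·36 = 216 ≡ 1, so λ ≡ 40.
  x = λ² - 24 - 30 = 1600 - 54 ≡ 41; y = λ·(24 - 41) - 14 ≡ 37. → (41, 37)
4Q: (41, 37) + (30, 39). λ = (39 - 37)/(30 - 41) ≡ 2/32 mod 43. 32⁻¹ ≡ 39 (mod 43), so λ ≡ 35.
  x = λ² - 41 - 30 = 1225 - 71 ≡ 36; y = λ·(41 - 36) - 37 ≡ 9. → (36, 9)
5Q: (36, 9) + (30, 39). λ = (39 - 9)/(30 - 36) ≡ 30/37 mod 43. 37⁻¹ ≡ 7 (mod 43) since 37·7 = 259 ≡ 1, so λ ≡ 38.
  x = λ² - 36 - 30 = 1444 - 66 ≡ 2; y = λ·(36 - 2) - 9 ≡ 36. → (2, 36)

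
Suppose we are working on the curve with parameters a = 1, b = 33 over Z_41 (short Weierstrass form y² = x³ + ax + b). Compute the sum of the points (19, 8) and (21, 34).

(19, 8) + (21, 34). λ = (34 - 8)/(21 - 19) ≡ 26/2 mod 41. 2⁻¹ ≡ 21 (mod 41), so λ ≡ 13.
  x = λ² - 19 - 21 = 169 - 40 ≡ 6; y = λ·(19 - 6) - 8 ≡ 38. → (6, 38)

(6, 38)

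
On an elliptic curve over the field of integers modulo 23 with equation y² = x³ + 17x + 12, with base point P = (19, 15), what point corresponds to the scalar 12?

Repeated addition: build up to 12P.
2P: tangent at (19, 15): λ = (3·19² + 17)/(2·15) ≡ 19/7. 7⁻¹ ≡ 10 (mod 23), so λ ≡ 19·10 ≡ 6.
  x = λ² - 19 - 19 = 36 - 38 ≡ 21; y = λ·(19 - 21) - 15 ≡ 19. → (21, 19)
3P: (21, 19) + (19, 15). λ = (15 - 19)/(19 - 21) ≡ 19/21 mod 23. 21⁻¹ ≡ 11 (mod 23), so λ ≡ 2.
  x = λ² - 21 - 19 = 4 - 40 ≡ 10; y = λ·(21 - 10) - 19 ≡ 3. → (10, 3)
4P: (10, 3) + (19, 15). λ = (15 - 3)/(19 - 10) ≡ 12/9 mod 23. 9⁻¹ ≡ 18 (mod 23), so λ ≡ 9.
  x = λ² - 10 - 19 = 81 - 29 ≡ 6; y = λ·(10 - 6) - 3 ≡ 10. → (6, 10)
5P: (6, 10) + (19, 15). λ = (15 - 10)/(19 - 6) ≡ 5/13 mod 23. 13⁻¹ ≡ 16 (mod 23), so λ ≡ 11.
  x = λ² - 6 - 19 = 121 - 25 ≡ 4; y = λ·(6 - 4) - 10 ≡ 12. → (4, 12)
6P: (4, 12) + (19, 15). λ = (15 - 12)/(19 - 4) ≡ 3/15 mod 23. 15⁻¹ ≡ 20 (mod 23) since 15·20 = 300 ≡ 1, so λ ≡ 14.
  x = λ² - 4 - 19 = 196 - 23 ≡ 12; y = λ·(4 - 12) - 12 ≡ 14. → (12, 14)
7P: (12, 14) + (19, 15). λ = (15 - 14)/(19 - 12) ≡ 1/7 mod 23. 7⁻¹ ≡ 10 (mod 23) since 7·10 = 70 ≡ 1, so λ ≡ 10.
  x = λ² - 12 - 19 = 100 - 31 ≡ 0; y = λ·(12 - 0) - 14 ≡ 14. → (0, 14)
8P: (0, 14) + (19, 15). λ = (15 - 14)/(19 - 0) ≡ 1/19 mod 23. 19⁻¹ ≡ 17 (mod 23), so λ ≡ 17.
  x = λ² - 0 - 19 = 289 - 19 ≡ 17; y = λ·(0 - 17) - 14 ≡ 19. → (17, 19)
9P: (17, 19) + (19, 15). λ = (15 - 19)/(19 - 17) ≡ 19/2 mod 23. 2⁻¹ ≡ 12 (mod 23), so λ ≡ 21.
  x = λ² - 17 - 19 = 441 - 36 ≡ 14; y = λ·(17 - 14) - 19 ≡ 21. → (14, 21)
10P: (14, 21) + (19, 15). λ = (15 - 21)/(19 - 14) ≡ 17/5 mod 23. 5⁻¹ ≡ 14 (mod 23), so λ ≡ 8.
  x = λ² - 14 - 19 = 64 - 33 ≡ 8; y = λ·(14 - 8) - 21 ≡ 4. → (8, 4)
11P: (8, 4) + (19, 15). λ = (15 - 4)/(19 - 8) ≡ 11/11 mod 23. 11⁻¹ ≡ 21 (mod 23) since 11·21 = 231 ≡ 1, so λ ≡ 1.
  x = λ² - 8 - 19 = 1 - 27 ≡ 20; y = λ·(8 - 20) - 4 ≡ 7. → (20, 7)
12P: (20, 7) + (19, 15). λ = (15 - 7)/(19 - 20) ≡ 8/22 mod 23. 22⁻¹ ≡ 22 (mod 23) since 22·22 = 484 ≡ 1, so λ ≡ 15.
  x = λ² - 20 - 19 = 225 - 39 ≡ 2; y = λ·(20 - 2) - 7 ≡ 10. → (2, 10)

(2, 10)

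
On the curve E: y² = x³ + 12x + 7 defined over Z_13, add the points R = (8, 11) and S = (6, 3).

(8, 11) + (6, 3). λ = (3 - 11)/(6 - 8) ≡ 5/11 mod 13. 11⁻¹ ≡ 6 (mod 13) since 11·6 = 66 ≡ 1, so λ ≡ 4.
  x = λ² - 8 - 6 = 16 - 14 ≡ 2; y = λ·(8 - 2) - 11 ≡ 0. → (2, 0)

(2, 0)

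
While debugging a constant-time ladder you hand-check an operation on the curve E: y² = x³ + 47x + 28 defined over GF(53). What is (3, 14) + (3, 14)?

tangent at (3, 14): λ = (3·3² + 47)/(2·14) ≡ 21/28. 28⁻¹ ≡ 36 (mod 53) since 28·36 = 1008 ≡ 1, so λ ≡ 21·36 ≡ 14.
  x = λ² - 3 - 3 = 196 - 6 ≡ 31; y = λ·(3 - 31) - 14 ≡ 18. → (31, 18)

(31, 18)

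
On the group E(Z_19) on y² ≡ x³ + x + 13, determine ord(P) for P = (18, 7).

2P: tangent at (18, 7): λ = (3·18² + 1)/(2·7) ≡ 4/14. 14⁻¹ ≡ 15 (mod 19), so λ ≡ 4·15 ≡ 3.
  x = λ² - 18 - 18 = 9 - 36 ≡ 11; y = λ·(18 - 11) - 7 ≡ 14. → (11, 14)
3P: (11, 14) + (18, 7). λ = (7 - 14)/(18 - 11) ≡ 12/7 mod 19. 7⁻¹ ≡ 11 (mod 19), so λ ≡ 18.
  x = λ² - 11 - 18 = 324 - 29 ≡ 10; y = λ·(11 - 10) - 14 ≡ 4. → (10, 4)
4P: (10, 4) + (18, 7). λ = (7 - 4)/(18 - 10) ≡ 3/8 mod 19. 8⁻¹ ≡ 12 (mod 19), so λ ≡ 17.
  x = λ² - 10 - 18 = 289 - 28 ≡ 14; y = λ·(10 - 14) - 4 ≡ 4. → (14, 4)
5P: (14, 4) + (18, 7). λ = (7 - 4)/(18 - 14) ≡ 3/4 mod 19. 4⁻¹ ≡ 5 (mod 19), so λ ≡ 15.
  x = λ² - 14 - 18 = 225 - 32 ≡ 3; y = λ·(14 - 3) - 4 ≡ 9. → (3, 9)
6P: (3, 9) + (18, 7). λ = (7 - 9)/(18 - 3) ≡ 17/15 mod 19. 15⁻¹ ≡ 14 (mod 19) since 15·14 = 210 ≡ 1, so λ ≡ 10.
  x = λ² - 3 - 18 = 100 - 21 ≡ 3; y = λ·(3 - 3) - 9 ≡ 10. → (3, 10)
7P: (3, 10) + (18, 7). λ = (7 - 10)/(18 - 3) ≡ 16/15 mod 19. 15⁻¹ ≡ 14 (mod 19) since 15·14 = 210 ≡ 1, so λ ≡ 15.
  x = λ² - 3 - 18 = 225 - 21 ≡ 14; y = λ·(3 - 14) - 10 ≡ 15. → (14, 15)
8P: (14, 15) + (18, 7). λ = (7 - 15)/(18 - 14) ≡ 11/4 mod 19. 4⁻¹ ≡ 5 (mod 19), so λ ≡ 17.
  x = λ² - 14 - 18 = 289 - 32 ≡ 10; y = λ·(14 - 10) - 15 ≡ 15. → (10, 15)
9P: (10, 15) + (18, 7). λ = (7 - 15)/(18 - 10) ≡ 11/8 mod 19. 8⁻¹ ≡ 12 (mod 19) since 8·12 = 96 ≡ 1, so λ ≡ 18.
  x = λ² - 10 - 18 = 324 - 28 ≡ 11; y = λ·(10 - 11) - 15 ≡ 5. → (11, 5)
10P: (11, 5) + (18, 7). λ = (7 - 5)/(18 - 11) ≡ 2/7 mod 19. 7⁻¹ ≡ 11 (mod 19), so λ ≡ 3.
  x = λ² - 11 - 18 = 9 - 29 ≡ 18; y = λ·(11 - 18) - 5 ≡ 12. → (18, 12)
11P: (18, 12) + (18, 7): same x and y₁ ≡ -y₂, so the sum is the point at infinity.
11P = the point at infinity, so the order is 11.

11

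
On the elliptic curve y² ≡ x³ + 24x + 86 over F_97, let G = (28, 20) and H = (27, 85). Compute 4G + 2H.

(38, 80)

First 4G:
Double-and-add on 4 = (100)₂. Start with G = (28, 20) for the leading 1-bit.
double: tangent at (28, 20): λ = (3·28² + 24)/(2·20) ≡ 48/40. 40⁻¹ ≡ 17 (mod 97) since 40·17 = 680 ≡ 1, so λ ≡ 48·17 ≡ 40.
  x = λ² - 28 - 28 = 1600 - 56 ≡ 89; y = λ·(28 - 89) - 20 ≡ 62. → (89, 62)
double: tangent at (89, 62): λ = (3·89² + 24)/(2·62) ≡ 22/27. 27⁻¹ ≡ 18 (mod 97) since 27·18 = 486 ≡ 1, so λ ≡ 22·18 ≡ 8.
  x = λ² - 89 - 89 = 64 - 178 ≡ 80; y = λ·(89 - 80) - 62 ≡ 10. → (80, 10)
4G = (80, 10).
Next 2H:
Repeated addition: build up to 2H.
2H: tangent at (27, 85): λ = (3·27² + 24)/(2·85) ≡ 77/73. 73⁻¹ ≡ 4 (mod 97) since 73·4 = 292 ≡ 1, so λ ≡ 77·4 ≡ 17.
  x = λ² - 27 - 27 = 289 - 54 ≡ 41; y = λ·(27 - 41) - 85 ≡ 65. → (41, 65)
2H = (41, 65).
Finally 4G + 2H:
(80, 10) + (41, 65). λ = (65 - 10)/(41 - 80) ≡ 55/58 mod 97. 58⁻¹ ≡ 92 (mod 97), so λ ≡ 16.
  x = λ² - 80 - 41 = 256 - 121 ≡ 38; y = λ·(80 - 38) - 10 ≡ 80. → (38, 80)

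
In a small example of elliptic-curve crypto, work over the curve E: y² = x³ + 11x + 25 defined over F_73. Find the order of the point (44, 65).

4

2P: tangent at (44, 65): λ = (3·44² + 11)/(2·65) ≡ 52/57. 57⁻¹ ≡ 41 (mod 73), so λ ≡ 52·41 ≡ 15.
  x = λ² - 44 - 44 = 225 - 88 ≡ 64; y = λ·(44 - 64) - 65 ≡ 0. → (64, 0)
3P: (64, 0) + (44, 65). λ = (65 - 0)/(44 - 64) ≡ 65/53 mod 73. 53⁻¹ ≡ 62 (mod 73) since 53·62 = 3286 ≡ 1, so λ ≡ 15.
  x = λ² - 64 - 44 = 225 - 108 ≡ 44; y = λ·(64 - 44) - 0 ≡ 8. → (44, 8)
4P: (44, 8) + (44, 65): same x and y₁ ≡ -y₂, so the sum is O.
4P = O, so the order is 4.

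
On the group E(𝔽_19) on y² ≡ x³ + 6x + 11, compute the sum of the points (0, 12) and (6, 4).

(0, 12) + (6, 4). λ = (4 - 12)/(6 - 0) ≡ 11/6 mod 19. 6⁻¹ ≡ 16 (mod 19), so λ ≡ 5.
  x = λ² - 0 - 6 = 25 - 6 ≡ 0; y = λ·(0 - 0) - 12 ≡ 7. → (0, 7)

(0, 7)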